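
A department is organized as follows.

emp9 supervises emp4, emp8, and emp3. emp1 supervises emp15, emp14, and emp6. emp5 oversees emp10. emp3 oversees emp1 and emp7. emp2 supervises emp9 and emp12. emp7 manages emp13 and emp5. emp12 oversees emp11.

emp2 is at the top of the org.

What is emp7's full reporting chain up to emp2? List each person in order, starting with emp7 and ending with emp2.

emp7 -> emp3 -> emp9 -> emp2

emp7 reports to emp3. emp3 reports to emp9. emp9 reports to emp2. emp2 is at the top.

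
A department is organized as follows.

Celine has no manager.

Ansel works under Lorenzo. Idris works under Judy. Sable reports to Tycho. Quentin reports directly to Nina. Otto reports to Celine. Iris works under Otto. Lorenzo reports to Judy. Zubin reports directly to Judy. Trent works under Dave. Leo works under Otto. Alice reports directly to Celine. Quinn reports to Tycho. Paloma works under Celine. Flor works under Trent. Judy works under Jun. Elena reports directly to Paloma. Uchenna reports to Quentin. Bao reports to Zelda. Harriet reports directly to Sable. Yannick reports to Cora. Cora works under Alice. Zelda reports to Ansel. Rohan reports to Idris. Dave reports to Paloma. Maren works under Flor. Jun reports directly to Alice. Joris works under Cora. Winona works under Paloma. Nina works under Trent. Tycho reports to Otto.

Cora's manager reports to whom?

Celine

Cora reports to Alice, and Alice reports to Celine. So Cora's skip-level manager is Celine.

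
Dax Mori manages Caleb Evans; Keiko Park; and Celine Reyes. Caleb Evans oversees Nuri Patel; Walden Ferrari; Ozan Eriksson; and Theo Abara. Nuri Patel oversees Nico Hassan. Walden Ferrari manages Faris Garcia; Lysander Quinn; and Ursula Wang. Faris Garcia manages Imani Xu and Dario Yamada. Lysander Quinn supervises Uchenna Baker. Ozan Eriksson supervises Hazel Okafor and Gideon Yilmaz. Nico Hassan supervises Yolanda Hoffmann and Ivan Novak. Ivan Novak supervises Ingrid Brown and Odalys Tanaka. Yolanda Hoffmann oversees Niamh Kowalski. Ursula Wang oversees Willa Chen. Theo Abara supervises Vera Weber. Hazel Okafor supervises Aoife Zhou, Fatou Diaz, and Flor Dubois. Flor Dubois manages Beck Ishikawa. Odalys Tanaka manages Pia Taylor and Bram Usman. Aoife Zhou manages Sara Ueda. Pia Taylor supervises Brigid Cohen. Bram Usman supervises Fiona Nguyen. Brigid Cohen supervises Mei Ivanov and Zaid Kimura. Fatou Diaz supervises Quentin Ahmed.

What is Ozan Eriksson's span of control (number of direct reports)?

2

Ozan Eriksson directly manages Gideon Yilmaz, Hazel Okafor. That is 2 direct reports.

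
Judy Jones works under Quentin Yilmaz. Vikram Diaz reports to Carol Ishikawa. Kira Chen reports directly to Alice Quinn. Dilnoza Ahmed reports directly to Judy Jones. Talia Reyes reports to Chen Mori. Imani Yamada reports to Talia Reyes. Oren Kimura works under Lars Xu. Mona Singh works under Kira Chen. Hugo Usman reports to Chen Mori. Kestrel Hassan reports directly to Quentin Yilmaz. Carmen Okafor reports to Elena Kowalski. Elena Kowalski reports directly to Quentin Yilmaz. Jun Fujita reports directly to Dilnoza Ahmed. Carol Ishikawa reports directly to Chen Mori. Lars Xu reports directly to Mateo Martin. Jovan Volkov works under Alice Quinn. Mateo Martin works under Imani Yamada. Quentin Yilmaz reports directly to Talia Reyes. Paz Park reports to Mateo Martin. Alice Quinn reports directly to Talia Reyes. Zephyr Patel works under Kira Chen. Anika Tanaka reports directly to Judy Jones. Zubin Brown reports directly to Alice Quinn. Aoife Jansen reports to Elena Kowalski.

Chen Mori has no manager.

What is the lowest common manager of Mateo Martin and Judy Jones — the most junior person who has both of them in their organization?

Mateo Martin's chain of managers is Imani Yamada, Talia Reyes, Chen Mori. Judy Jones's chain of managers is Quentin Yilmaz, Talia Reyes, Chen Mori. The first manager that appears in both chains is Talia Reyes.

Talia Reyes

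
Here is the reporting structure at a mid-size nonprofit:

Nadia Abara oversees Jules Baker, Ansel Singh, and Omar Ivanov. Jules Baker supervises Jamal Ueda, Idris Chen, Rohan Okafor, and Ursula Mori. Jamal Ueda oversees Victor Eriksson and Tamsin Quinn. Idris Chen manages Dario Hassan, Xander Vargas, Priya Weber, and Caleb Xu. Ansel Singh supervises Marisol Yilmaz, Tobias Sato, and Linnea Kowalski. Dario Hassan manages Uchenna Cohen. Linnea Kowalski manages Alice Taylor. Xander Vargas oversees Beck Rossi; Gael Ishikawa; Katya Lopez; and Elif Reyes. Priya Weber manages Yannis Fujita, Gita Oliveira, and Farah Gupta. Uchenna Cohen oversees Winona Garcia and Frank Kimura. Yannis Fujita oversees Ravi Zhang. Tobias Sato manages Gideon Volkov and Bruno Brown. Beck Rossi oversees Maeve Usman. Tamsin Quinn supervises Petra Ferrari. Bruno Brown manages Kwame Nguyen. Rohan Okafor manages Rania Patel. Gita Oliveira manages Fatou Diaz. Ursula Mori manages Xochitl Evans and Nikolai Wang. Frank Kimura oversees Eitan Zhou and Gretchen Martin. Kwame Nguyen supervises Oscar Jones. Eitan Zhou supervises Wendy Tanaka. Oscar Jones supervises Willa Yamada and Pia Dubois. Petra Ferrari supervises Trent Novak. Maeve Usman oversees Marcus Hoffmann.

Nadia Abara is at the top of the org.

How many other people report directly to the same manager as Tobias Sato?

2

Tobias Sato reports to Ansel Singh. Ansel Singh's other direct reports are Linnea Kowalski, Marisol Yilmaz — 2 peers.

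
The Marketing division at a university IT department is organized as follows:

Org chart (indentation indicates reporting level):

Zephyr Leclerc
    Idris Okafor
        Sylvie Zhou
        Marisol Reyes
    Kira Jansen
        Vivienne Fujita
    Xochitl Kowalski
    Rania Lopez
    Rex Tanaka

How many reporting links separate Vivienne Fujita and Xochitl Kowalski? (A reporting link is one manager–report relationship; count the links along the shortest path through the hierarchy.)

3

Vivienne Fujita is 2 levels below Zephyr Leclerc, and Xochitl Kowalski is 1 level below Zephyr Leclerc (their lowest common manager). The shortest path runs up from Vivienne Fujita to Zephyr Leclerc and back down to Xochitl Kowalski: 2 + 1 = 3 links.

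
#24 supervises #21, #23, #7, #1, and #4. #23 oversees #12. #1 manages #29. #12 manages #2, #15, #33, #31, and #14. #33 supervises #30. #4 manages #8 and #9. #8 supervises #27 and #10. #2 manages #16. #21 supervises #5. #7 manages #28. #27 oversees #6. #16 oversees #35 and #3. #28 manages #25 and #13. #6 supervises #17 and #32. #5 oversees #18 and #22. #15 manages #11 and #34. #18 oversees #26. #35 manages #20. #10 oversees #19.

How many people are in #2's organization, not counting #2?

4

#2 directly manages #16. Under #16: #3, #35, #20 (3). That's 4 in total.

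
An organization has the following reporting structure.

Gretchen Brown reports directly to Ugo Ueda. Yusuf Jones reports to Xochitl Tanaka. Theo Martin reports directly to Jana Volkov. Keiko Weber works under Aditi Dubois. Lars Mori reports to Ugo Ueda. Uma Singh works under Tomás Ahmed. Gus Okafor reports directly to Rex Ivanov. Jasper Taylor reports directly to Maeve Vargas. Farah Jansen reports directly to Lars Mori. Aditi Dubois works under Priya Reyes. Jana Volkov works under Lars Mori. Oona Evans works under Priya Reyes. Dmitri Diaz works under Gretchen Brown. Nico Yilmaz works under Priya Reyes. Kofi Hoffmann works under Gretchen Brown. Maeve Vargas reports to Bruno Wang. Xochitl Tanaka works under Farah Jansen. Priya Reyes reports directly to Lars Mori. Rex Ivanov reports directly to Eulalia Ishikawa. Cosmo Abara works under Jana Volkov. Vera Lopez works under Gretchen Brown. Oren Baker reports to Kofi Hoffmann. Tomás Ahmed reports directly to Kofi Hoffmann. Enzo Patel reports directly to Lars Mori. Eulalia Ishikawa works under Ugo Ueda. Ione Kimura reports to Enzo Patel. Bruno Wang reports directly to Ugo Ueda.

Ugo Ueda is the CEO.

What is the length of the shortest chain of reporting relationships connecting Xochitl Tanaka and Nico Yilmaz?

Xochitl Tanaka is 2 levels below Lars Mori, and Nico Yilmaz is 2 levels below Lars Mori (their lowest common manager). The shortest path runs up from Xochitl Tanaka to Lars Mori and back down to Nico Yilmaz: 2 + 2 = 4 links.

4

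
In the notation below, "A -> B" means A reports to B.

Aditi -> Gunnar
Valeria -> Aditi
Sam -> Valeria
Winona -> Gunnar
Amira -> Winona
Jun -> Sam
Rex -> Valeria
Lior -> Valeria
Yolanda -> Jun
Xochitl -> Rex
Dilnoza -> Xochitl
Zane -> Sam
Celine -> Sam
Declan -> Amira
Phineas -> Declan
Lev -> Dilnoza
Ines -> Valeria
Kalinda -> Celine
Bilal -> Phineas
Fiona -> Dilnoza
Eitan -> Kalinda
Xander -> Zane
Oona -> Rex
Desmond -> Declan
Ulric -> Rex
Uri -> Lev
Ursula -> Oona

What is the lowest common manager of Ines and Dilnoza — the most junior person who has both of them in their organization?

Valeria

Ines's chain of managers is Valeria, Aditi, Gunnar. Dilnoza's chain of managers is Xochitl, Rex, Valeria, Aditi, Gunnar. The first manager that appears in both chains is Valeria.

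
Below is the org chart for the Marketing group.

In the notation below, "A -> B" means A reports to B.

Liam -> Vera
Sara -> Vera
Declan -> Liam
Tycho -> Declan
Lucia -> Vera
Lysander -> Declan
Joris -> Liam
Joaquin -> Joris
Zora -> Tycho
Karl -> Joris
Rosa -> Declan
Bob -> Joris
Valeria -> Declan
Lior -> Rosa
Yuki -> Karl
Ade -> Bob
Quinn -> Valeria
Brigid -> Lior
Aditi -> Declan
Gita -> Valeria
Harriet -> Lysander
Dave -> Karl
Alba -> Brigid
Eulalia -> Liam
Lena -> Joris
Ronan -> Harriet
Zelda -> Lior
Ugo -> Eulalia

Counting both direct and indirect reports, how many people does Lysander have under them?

Lysander directly manages Harriet. Under Harriet: Ronan (1). That's 2 in total.

2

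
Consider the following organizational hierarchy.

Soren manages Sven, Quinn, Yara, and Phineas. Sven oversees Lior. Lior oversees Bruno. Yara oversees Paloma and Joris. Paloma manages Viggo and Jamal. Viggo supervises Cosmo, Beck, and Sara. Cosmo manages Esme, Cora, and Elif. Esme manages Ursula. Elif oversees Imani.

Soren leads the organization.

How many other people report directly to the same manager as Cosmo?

Cosmo reports to Viggo. Viggo's other direct reports are Beck, Sara — 2 peers.

2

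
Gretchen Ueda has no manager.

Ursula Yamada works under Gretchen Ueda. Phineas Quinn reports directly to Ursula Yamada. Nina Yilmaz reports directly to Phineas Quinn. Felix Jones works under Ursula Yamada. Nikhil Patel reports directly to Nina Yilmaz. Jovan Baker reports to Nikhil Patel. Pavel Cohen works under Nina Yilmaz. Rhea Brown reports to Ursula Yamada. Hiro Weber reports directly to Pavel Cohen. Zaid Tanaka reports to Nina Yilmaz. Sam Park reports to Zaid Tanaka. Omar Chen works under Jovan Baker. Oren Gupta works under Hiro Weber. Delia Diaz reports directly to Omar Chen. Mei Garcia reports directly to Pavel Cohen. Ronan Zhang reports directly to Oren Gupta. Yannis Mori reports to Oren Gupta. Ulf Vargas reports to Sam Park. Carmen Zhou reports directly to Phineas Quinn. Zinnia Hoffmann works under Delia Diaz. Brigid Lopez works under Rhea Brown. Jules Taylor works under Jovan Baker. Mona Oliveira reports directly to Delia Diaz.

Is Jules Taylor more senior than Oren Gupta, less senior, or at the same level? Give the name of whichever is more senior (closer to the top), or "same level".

same level

Both Jules Taylor and Oren Gupta are 6 levels below Gretchen Ueda.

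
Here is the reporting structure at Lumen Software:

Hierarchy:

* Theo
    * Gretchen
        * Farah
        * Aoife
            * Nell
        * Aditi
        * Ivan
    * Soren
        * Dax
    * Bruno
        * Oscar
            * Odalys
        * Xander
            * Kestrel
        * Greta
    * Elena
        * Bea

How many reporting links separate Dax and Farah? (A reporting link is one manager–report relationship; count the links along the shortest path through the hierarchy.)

4

Dax is 2 levels below Theo, and Farah is 2 levels below Theo (their lowest common manager). The shortest path runs up from Dax to Theo and back down to Farah: 2 + 2 = 4 links.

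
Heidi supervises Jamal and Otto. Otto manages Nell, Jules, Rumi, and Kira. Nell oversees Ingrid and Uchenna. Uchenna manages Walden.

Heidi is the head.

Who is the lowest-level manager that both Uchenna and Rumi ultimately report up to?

Otto

Uchenna's chain of managers is Nell, Otto, Heidi. Rumi's chain of managers is Otto, Heidi. The first manager that appears in both chains is Otto.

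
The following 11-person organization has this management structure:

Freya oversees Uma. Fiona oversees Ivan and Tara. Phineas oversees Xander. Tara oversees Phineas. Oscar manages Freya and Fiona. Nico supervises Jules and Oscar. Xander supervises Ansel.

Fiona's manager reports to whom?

Nico

Fiona reports to Oscar, and Oscar reports to Nico. So Fiona's skip-level manager is Nico.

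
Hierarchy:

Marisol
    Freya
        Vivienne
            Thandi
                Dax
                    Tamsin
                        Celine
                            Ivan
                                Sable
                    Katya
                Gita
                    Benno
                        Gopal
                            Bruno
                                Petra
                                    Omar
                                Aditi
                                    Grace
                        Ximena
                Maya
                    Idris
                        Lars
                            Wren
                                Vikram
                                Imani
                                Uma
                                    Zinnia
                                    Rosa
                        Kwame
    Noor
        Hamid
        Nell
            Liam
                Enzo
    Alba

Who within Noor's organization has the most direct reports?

Direct-report counts within Noor's organization: Noor has 2; Nell has 1; Liam has 1. The largest is 2, held by Noor.

Noor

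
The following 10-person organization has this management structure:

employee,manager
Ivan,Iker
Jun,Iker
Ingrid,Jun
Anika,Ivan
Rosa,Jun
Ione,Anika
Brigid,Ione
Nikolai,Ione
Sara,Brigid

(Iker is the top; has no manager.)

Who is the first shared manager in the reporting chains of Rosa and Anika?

Rosa's chain of managers is Jun, Iker. Anika's chain of managers is Ivan, Iker. The first manager that appears in both chains is Iker.

Iker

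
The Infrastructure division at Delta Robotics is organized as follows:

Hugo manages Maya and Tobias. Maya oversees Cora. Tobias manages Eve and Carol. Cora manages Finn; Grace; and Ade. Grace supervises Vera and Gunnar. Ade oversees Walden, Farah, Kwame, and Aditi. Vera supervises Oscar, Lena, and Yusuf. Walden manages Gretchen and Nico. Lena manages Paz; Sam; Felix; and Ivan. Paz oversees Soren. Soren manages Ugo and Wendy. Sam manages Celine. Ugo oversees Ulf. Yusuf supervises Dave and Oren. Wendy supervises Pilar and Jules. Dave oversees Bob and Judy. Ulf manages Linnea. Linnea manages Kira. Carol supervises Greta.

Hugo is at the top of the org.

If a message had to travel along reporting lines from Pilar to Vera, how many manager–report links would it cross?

5

Pilar is in Vera's organization: the chain from Pilar up to Vera is Pilar → Wendy → Soren → Paz → Lena → Vera, which is 5 links.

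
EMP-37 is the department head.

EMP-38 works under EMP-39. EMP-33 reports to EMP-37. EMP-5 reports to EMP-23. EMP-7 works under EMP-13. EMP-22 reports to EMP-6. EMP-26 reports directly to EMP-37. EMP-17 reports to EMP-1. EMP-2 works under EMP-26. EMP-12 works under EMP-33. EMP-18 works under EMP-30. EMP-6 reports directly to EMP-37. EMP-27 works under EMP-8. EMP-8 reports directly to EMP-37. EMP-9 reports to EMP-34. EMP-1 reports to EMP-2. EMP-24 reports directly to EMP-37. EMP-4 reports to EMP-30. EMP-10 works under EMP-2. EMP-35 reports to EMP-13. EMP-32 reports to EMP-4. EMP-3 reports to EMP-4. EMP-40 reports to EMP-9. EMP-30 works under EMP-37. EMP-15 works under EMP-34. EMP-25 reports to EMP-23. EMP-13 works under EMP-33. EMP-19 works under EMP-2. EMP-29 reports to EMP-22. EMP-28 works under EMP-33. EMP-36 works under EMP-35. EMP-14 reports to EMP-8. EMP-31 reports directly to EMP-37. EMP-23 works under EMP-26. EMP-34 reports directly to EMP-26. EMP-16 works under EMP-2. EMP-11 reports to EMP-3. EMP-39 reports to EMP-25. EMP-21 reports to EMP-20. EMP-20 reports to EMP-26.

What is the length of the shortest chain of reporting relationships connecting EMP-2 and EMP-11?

EMP-2 is 2 levels below EMP-37, and EMP-11 is 4 levels below EMP-37 (their lowest common manager). The shortest path runs up from EMP-2 to EMP-37 and back down to EMP-11: 2 + 4 = 6 links.

6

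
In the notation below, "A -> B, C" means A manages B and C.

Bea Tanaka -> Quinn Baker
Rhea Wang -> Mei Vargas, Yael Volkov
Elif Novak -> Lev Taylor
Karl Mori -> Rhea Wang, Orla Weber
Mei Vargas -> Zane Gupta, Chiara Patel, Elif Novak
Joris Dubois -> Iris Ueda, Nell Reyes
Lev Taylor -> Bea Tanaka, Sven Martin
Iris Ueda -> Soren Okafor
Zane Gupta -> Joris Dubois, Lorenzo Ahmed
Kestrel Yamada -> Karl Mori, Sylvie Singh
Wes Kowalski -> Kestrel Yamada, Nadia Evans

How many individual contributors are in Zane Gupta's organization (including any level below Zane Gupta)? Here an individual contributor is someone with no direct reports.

The people in Zane Gupta's organization with no one reporting to them are Lorenzo Ahmed, Nell Reyes, Soren Okafor. That is 3.

3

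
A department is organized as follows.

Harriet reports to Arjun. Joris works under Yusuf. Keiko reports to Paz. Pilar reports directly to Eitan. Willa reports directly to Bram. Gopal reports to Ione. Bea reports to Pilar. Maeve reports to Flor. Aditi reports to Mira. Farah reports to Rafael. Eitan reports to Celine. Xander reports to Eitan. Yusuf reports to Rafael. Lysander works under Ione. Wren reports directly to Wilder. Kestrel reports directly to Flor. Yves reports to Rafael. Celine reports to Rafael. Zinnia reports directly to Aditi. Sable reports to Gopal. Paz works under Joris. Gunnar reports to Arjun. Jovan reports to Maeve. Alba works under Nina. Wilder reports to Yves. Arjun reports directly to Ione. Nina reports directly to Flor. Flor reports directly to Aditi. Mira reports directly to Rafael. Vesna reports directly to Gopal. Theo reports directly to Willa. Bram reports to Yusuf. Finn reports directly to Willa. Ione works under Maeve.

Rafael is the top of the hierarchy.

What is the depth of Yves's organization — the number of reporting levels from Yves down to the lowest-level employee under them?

2

The longest chain under Yves runs Yves → Wilder → Wren, which is 2 levels below Yves.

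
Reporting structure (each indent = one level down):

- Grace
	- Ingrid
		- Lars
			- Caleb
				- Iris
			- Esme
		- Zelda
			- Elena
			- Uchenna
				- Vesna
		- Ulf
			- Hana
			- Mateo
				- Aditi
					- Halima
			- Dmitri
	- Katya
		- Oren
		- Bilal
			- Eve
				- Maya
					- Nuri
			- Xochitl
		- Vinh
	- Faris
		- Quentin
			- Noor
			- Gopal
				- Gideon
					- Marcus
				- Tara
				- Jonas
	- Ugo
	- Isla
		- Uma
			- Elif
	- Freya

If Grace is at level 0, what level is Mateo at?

Chain from Mateo up to Grace: Mateo → Ulf → Ingrid → Grace. That is 3 steps up, so Mateo is 3 levels below Grace.

3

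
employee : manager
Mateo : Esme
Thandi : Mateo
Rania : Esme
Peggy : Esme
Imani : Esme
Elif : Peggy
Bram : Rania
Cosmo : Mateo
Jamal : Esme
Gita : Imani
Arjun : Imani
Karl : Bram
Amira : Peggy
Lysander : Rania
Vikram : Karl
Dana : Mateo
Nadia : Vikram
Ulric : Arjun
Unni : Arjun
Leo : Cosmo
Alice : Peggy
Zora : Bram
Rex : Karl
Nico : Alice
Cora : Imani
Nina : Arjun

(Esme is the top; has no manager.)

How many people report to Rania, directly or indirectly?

Rania directly manages Bram, Lysander. Under Bram: Zora, Karl, Rex, Vikram, Nadia (5). Lysander has no reports. So Rania's organization is 2 direct reports plus everyone under them: 6 + 1 = 7.

7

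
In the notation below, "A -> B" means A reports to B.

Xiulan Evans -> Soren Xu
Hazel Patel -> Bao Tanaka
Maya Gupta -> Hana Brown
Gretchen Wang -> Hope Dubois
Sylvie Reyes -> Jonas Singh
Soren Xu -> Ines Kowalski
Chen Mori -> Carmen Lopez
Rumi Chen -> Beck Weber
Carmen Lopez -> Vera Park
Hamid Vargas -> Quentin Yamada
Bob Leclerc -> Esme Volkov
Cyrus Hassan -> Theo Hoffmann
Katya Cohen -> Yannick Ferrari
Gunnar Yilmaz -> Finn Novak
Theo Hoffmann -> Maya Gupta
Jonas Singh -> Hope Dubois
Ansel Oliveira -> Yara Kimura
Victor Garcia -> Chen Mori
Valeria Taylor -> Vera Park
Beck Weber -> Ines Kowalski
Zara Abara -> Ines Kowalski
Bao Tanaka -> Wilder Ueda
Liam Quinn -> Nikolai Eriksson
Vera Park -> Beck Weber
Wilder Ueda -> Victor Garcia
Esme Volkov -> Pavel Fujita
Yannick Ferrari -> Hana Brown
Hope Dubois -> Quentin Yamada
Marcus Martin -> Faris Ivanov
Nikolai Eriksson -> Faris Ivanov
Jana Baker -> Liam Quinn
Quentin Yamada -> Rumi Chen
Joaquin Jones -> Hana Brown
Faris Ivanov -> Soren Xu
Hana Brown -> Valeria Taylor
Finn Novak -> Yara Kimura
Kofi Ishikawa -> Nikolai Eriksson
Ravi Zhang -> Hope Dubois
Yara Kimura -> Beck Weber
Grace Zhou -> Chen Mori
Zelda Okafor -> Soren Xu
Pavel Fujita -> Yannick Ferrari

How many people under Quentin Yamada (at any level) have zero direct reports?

The people in Quentin Yamada's organization with no one reporting to them are Hamid Vargas, Gretchen Wang, Ravi Zhang, Sylvie Reyes. That is 4.

4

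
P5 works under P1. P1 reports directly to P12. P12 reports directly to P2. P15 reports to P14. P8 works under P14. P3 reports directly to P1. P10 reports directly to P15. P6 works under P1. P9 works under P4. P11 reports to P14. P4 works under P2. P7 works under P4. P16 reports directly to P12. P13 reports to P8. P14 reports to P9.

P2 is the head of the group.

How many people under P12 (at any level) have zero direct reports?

The people in P12's organization with no one reporting to them are P16, P5, P6, P3. That is 4.

4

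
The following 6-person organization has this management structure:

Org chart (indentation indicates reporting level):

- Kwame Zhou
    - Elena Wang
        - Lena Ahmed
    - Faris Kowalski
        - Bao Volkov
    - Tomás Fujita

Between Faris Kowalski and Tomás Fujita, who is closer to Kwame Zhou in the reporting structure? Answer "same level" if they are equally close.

same level

Both Faris Kowalski and Tomás Fujita are 1 level below Kwame Zhou.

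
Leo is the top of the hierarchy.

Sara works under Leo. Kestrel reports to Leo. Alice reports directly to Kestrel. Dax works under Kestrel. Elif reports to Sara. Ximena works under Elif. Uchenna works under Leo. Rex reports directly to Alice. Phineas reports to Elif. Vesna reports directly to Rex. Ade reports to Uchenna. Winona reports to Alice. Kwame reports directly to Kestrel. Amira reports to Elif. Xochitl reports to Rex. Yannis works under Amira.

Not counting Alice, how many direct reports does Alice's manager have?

Alice reports to Kestrel. Kestrel's other direct reports are Dax, Kwame — 2 peers.

2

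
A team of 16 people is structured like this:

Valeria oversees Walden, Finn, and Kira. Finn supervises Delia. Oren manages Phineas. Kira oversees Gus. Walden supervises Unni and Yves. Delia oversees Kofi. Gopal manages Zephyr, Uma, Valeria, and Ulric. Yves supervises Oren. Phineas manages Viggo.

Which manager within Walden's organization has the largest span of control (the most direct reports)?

Direct-report counts within Walden's organization: Walden has 2; Yves has 1; Oren has 1; Phineas has 1. The largest is 2, held by Walden.

Walden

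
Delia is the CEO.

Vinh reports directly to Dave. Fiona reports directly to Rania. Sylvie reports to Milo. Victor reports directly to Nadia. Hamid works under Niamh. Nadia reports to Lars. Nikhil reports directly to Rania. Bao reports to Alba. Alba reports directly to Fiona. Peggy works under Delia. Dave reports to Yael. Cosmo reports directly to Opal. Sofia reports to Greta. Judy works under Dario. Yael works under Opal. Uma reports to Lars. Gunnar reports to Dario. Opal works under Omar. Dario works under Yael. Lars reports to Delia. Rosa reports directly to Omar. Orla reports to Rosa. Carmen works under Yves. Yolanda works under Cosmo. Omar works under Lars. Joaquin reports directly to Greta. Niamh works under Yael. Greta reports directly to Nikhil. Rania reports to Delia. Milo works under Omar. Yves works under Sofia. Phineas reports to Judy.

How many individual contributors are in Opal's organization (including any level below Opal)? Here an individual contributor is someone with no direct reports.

The people in Opal's organization with no one reporting to them are Yolanda, Hamid, Vinh, Gunnar, Phineas. That is 5.

5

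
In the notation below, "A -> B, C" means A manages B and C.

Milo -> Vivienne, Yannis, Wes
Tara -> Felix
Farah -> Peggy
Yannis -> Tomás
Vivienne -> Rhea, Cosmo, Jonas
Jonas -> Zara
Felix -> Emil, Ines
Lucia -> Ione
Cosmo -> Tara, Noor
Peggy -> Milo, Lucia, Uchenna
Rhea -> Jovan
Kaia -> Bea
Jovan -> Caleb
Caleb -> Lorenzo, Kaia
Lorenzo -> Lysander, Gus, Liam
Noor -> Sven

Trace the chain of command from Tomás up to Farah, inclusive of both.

Tomás reports to Yannis. Yannis reports to Milo. Milo reports to Peggy. Peggy reports to Farah. Farah is at the top.

Tomás -> Yannis -> Milo -> Peggy -> Farah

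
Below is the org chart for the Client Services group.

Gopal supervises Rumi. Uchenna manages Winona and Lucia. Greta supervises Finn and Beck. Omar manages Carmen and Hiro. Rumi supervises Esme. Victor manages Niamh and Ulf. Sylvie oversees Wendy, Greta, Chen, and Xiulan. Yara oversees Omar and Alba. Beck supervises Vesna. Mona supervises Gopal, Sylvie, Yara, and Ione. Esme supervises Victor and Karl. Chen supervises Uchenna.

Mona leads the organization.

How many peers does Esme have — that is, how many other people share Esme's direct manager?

Esme reports to Rumi, and Rumi has no other direct reports. Esme has 0 peers.

0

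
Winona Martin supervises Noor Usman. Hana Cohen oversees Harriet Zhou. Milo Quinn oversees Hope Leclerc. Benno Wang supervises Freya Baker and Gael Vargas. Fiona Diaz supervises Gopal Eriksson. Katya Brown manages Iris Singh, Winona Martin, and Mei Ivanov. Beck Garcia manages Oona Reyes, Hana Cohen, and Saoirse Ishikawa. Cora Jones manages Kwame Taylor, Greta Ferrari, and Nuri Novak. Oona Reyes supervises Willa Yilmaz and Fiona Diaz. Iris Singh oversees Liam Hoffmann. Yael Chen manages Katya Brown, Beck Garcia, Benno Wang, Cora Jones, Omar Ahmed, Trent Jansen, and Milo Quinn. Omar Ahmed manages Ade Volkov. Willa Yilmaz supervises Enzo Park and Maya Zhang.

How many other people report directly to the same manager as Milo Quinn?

6

Milo Quinn reports to Yael Chen. Yael Chen's other direct reports are Katya Brown, Beck Garcia, Benno Wang, Cora Jones, Omar Ahmed, Trent Jansen — 6 peers.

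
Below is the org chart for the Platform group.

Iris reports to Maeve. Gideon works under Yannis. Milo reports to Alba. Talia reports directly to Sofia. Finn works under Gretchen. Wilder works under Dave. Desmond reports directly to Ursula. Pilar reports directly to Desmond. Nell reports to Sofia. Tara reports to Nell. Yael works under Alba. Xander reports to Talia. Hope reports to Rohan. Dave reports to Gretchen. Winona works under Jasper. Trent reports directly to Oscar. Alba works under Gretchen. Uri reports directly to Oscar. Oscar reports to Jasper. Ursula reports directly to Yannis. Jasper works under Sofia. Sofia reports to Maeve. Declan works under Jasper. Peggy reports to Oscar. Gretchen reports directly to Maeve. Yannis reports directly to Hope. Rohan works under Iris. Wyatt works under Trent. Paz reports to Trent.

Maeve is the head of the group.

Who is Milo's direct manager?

Alba

Milo reports directly to Alba.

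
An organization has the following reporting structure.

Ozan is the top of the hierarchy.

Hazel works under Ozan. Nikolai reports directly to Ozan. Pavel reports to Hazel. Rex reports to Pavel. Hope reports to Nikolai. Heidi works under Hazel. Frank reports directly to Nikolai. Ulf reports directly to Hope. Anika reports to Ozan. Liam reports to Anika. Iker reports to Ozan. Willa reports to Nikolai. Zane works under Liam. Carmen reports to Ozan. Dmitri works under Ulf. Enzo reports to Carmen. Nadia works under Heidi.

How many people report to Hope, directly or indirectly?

2

Hope directly manages Ulf. Under Ulf: Dmitri (1). That's 2 in total.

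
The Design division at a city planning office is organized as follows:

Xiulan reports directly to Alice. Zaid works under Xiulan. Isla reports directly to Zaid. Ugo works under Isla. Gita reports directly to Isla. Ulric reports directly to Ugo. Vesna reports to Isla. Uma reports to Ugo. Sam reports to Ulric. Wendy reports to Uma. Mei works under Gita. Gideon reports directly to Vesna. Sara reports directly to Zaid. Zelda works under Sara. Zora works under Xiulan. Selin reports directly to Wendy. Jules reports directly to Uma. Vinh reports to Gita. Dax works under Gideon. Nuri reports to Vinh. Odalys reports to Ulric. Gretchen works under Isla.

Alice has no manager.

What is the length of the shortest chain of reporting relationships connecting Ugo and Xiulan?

3

Ugo is in Xiulan's organization: the chain from Ugo up to Xiulan is Ugo → Isla → Zaid → Xiulan, which is 3 links.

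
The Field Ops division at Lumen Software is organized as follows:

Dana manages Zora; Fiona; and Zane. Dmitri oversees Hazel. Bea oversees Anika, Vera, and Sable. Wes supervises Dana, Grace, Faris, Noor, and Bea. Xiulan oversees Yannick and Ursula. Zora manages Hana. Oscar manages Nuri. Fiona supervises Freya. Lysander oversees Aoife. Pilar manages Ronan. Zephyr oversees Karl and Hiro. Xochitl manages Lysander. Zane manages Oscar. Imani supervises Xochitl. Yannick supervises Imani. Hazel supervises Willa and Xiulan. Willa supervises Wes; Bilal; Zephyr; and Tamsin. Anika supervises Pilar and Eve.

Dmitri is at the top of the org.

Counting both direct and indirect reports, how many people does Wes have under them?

18

Wes directly manages Dana, Grace, Faris, Noor, Bea. Under Dana: Zora, Hana, Fiona, Freya, Zane, Oscar, Nuri (7). Grace has no reports. Faris has no reports. Noor has no reports. Under Bea: Sable, Vera, Anika, Eve, Pilar, Ronan (6). So Wes's organization is 5 direct reports plus everyone under them: 8 + 1 + 1 + 1 + 7 = 18.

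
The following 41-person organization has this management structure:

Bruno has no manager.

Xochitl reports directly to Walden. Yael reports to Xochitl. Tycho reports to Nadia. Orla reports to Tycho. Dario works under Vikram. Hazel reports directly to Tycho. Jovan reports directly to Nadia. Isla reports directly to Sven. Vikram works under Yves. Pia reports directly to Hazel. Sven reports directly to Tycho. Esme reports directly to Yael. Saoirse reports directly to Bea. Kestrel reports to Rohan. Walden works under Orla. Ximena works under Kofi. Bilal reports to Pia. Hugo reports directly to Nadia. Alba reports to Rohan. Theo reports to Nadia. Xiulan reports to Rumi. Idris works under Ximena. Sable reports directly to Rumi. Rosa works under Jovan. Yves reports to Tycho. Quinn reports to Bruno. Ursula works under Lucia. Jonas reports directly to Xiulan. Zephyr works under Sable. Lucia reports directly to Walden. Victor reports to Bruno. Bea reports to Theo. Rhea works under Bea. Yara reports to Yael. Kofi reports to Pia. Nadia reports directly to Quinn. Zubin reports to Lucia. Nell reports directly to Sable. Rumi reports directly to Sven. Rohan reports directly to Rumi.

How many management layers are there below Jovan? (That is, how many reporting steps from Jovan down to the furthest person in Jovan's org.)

The longest chain under Jovan runs Jovan → Rosa, which is 1 level below Jovan.

1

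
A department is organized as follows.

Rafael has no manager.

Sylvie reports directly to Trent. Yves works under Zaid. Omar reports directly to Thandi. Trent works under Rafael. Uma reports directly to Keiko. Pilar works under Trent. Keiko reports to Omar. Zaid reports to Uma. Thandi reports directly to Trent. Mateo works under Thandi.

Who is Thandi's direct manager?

Thandi reports directly to Trent.

Trent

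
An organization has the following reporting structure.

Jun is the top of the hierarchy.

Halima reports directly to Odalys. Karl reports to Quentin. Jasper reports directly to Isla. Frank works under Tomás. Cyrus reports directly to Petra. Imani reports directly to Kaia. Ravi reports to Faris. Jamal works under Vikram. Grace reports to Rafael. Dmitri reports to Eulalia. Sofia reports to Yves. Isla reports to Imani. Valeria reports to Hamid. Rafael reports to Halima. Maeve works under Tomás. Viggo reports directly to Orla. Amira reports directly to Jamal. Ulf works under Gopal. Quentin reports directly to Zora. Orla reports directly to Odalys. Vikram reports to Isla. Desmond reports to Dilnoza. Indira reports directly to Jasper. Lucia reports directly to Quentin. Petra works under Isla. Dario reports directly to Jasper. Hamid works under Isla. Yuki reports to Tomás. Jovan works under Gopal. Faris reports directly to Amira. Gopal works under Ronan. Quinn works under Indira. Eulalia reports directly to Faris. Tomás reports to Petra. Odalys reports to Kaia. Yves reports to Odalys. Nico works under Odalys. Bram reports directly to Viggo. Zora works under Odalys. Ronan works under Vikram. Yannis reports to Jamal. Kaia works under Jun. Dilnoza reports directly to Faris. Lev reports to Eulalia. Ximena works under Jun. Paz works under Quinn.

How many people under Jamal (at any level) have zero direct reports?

The people in Jamal's organization with no one reporting to them are Yannis, Ravi, Desmond, Dmitri, Lev. That is 5.

5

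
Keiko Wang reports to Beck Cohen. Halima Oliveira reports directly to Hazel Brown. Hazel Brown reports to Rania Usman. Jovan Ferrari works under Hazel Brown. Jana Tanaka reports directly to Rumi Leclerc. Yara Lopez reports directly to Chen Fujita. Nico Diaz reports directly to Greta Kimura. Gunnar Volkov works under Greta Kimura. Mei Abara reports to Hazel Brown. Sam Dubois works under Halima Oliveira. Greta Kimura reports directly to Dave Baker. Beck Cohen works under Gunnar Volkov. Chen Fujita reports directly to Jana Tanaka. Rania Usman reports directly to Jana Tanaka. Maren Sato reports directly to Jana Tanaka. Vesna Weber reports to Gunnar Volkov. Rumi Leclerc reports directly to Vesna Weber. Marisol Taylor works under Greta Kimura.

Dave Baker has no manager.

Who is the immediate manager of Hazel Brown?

Rania Usman

Hazel Brown reports directly to Rania Usman.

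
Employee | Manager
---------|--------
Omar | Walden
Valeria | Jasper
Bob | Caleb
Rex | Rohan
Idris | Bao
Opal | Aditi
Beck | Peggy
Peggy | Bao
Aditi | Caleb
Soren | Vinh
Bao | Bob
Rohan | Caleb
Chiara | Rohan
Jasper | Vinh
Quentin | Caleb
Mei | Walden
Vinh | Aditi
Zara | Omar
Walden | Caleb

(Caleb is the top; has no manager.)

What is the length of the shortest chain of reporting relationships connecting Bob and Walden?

Bob is 1 level below Caleb, and Walden is 1 level below Caleb (their lowest common manager). The shortest path runs up from Bob to Caleb and back down to Walden: 1 + 1 = 2 links.

2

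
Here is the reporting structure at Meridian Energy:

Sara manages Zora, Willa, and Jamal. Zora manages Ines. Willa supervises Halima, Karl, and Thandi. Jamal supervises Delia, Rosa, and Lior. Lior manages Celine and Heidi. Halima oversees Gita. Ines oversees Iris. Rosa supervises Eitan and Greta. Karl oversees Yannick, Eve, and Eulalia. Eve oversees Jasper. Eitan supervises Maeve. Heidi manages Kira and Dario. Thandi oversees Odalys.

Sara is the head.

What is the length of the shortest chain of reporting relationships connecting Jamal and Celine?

2

Celine is in Jamal's organization: the chain from Celine up to Jamal is Celine → Lior → Jamal, which is 2 links.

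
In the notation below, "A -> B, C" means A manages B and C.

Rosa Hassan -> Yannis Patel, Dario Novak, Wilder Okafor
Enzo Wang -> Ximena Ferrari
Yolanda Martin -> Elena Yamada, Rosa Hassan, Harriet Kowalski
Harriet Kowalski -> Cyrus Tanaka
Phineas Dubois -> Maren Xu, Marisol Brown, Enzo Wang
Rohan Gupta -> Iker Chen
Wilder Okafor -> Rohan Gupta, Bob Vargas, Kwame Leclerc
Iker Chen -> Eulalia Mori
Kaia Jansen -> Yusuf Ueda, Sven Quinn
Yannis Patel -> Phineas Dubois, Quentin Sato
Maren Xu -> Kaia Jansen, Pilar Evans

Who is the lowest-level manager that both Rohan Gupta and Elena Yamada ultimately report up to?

Yolanda Martin

Rohan Gupta's chain of managers is Wilder Okafor, Rosa Hassan, Yolanda Martin. Elena Yamada's chain of managers is Yolanda Martin. The first manager that appears in both chains is Yolanda Martin.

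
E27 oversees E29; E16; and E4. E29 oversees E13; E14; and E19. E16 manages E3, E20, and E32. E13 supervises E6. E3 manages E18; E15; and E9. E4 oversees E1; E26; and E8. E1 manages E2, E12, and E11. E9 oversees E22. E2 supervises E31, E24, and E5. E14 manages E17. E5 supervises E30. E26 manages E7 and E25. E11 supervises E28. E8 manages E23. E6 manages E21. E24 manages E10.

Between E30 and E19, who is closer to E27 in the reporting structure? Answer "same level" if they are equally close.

E19

E30 is 5 levels below E27; E19 is 2. E19 is higher.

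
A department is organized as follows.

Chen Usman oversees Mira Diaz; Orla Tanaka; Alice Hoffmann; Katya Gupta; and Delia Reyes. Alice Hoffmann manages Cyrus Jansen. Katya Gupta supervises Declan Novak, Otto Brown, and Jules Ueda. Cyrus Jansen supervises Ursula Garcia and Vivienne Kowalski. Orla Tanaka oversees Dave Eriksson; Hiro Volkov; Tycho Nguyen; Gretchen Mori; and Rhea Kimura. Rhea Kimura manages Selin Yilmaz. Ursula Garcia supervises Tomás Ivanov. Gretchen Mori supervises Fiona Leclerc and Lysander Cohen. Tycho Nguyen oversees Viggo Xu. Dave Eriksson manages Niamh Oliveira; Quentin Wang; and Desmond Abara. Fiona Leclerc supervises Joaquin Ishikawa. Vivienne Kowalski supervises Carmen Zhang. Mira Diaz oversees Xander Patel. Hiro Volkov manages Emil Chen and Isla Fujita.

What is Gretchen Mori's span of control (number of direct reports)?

Gretchen Mori directly manages Fiona Leclerc, Lysander Cohen. That is 2 direct reports.

2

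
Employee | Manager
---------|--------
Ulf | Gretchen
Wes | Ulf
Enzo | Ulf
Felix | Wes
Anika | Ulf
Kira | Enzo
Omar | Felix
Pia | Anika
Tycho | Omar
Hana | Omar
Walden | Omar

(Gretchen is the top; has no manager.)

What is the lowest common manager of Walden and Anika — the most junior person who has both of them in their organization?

Ulf

Walden's chain of managers is Omar, Felix, Wes, Ulf, Gretchen. Anika's chain of managers is Ulf, Gretchen. The first manager that appears in both chains is Ulf.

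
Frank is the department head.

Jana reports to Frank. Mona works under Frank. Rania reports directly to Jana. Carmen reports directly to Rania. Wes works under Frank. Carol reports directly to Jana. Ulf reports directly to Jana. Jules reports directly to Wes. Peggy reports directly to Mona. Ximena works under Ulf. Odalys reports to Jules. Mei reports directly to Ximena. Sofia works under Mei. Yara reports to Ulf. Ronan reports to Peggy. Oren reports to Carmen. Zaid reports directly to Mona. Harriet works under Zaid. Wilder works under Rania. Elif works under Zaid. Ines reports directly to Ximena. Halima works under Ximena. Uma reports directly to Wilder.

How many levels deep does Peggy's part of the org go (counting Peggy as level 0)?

1

The longest chain under Peggy runs Peggy → Ronan, which is 1 level below Peggy.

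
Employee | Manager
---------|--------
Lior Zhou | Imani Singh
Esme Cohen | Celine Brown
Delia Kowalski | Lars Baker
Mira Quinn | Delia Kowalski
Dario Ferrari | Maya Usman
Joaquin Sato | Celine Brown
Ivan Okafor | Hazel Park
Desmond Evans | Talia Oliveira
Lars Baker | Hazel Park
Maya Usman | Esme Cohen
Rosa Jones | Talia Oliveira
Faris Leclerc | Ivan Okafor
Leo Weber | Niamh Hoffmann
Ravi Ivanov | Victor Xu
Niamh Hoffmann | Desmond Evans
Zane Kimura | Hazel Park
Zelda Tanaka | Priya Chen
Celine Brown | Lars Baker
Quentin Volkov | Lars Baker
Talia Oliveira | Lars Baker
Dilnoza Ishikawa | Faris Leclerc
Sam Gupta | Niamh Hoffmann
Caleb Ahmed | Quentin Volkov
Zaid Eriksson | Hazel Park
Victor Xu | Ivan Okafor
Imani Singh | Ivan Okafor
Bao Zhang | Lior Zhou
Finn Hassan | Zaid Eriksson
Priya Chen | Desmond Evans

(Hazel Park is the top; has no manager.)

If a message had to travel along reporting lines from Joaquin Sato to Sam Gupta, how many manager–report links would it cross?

6

Joaquin Sato is 2 levels below Lars Baker, and Sam Gupta is 4 levels below Lars Baker (their lowest common manager). The shortest path runs up from Joaquin Sato to Lars Baker and back down to Sam Gupta: 2 + 4 = 6 links.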